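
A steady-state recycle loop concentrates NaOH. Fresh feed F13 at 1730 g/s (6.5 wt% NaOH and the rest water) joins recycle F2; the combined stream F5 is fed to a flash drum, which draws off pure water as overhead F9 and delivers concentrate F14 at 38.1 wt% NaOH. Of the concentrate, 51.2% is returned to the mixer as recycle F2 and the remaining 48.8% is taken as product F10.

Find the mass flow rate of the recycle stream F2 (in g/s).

Overall NaOH balance (none leaves overhead): NaOH in fresh feed = NaOH in product, i.e. 1730×0.065 = (1−0.512)·F14·0.381.
F14 = 112.45/(0.381×0.488) = 604.8 g/s.
Recycle F2 = 0.512×604.8 = 309.66 g/s.

309.7 g/s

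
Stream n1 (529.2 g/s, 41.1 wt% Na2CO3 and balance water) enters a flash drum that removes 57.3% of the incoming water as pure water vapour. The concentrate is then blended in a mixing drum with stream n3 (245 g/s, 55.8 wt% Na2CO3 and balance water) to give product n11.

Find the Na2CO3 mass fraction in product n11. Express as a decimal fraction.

Vapour removed = 0.573×0.589×529.2 = 178.6 g/s; concentrate = 350.6 g/s.
Na2CO3 reaching the mixer = 217.5 (from concentrate) + 245×0.558 = 354.21 g/s.
Product flow = 350.6 + 245 = 595.6 g/s; Na2CO3 fraction = 0.5947.

0.5947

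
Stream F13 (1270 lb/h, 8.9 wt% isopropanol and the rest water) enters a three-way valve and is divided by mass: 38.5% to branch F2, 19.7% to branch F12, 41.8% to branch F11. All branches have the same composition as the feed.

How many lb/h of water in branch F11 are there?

Branch F11 total = 0.418×1270 = 530.86 lb/h.
water in F11 = 0.911×530.86 = 483.61 lb/h.

483.6 lb/h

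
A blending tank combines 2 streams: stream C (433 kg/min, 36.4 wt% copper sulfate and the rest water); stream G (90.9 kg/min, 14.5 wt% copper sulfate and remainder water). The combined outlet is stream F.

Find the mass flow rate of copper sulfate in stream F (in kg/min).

170.8 kg/min

copper sulfate out = copper sulfate in = 433×0.364 + 90.9×0.145 = 170.79 kg/min.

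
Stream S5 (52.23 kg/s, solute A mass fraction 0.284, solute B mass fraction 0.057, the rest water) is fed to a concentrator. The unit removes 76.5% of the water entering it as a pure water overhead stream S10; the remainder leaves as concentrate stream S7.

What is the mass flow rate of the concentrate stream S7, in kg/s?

water entering = 52.23×0.659 = 34.42 kg/s; overhead removed = 0.765×34.42 = 26.331 kg/s.
Concentrate = 52.23 − 26.331 = 25.899 kg/s.

25.9 kg/s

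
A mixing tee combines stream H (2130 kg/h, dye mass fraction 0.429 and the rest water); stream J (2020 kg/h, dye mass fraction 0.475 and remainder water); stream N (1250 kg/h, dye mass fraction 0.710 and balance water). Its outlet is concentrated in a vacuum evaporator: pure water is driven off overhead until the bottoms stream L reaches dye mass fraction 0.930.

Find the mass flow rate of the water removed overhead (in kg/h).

dye entering = 2130×0.429 + 2020×0.475 + 1250×0.710 = 2760.8 kg/h.
All dye reports to L, so L = 2760.8/0.930 = 2968.6 kg/h.
Total feed = 5400 kg/h; overhead = 5400 − 2968.6 = 2431.4 kg/h.

2431 kg/h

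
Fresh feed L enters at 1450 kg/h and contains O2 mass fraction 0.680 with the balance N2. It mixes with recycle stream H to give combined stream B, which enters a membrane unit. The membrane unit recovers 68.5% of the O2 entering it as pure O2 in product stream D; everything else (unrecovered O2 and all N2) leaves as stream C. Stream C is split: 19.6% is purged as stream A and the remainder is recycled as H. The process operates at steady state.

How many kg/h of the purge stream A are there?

N2 enters only via L and leaves only via the purge: 1450×0.320 = 0.196×(N2 in C), and the membrane unit passes all N2, so N2 in B = N2 in C = 2367.3 kg/h.
O2 in B: m_A = 1450×0.680 + (1−0.196)·(1−0.685)·m_A, so m_A = 986/0.7467 = 1320.4 kg/h.
C = (1−0.685)×1320.4 + 2367.3 = 2783.3 kg/h.
Purge A = 0.196×2783.3 = 545.52 kg/h.

545.5 kg/h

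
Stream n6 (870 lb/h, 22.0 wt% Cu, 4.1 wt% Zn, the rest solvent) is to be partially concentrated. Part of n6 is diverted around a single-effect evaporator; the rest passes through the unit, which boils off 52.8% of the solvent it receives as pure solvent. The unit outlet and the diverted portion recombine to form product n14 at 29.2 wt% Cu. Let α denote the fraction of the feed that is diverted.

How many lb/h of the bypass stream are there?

All 870×0.220 = 191.4 lb/h of Cu reaches n14, so n14 = 191.4/0.292 = 655.48 lb/h and vapour = 214.52 lb/h.
The evaporator receives (1−α)·870 of feed at 0.739 solvent and removes 0.528 of that solvent:
0.528×0.739×(1−α)×870 = 214.52
(1−α) = 214.52/339.47 = 0.6319;  α = 0.3681.
Bypass flow = 0.3681×870 = 320.22 lb/h.

320.2 lb/h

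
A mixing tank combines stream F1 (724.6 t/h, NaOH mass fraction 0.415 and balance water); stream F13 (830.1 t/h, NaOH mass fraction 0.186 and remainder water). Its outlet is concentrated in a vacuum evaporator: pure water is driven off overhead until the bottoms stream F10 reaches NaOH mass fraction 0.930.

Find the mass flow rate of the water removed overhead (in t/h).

NaOH entering = 724.6×0.415 + 830.1×0.186 = 455.11 t/h.
All NaOH reports to F10, so F10 = 455.11/0.930 = 489.36 t/h.
Total feed = 1554.7 t/h; overhead = 1554.7 − 489.36 = 1065.3 t/h.

1065 t/h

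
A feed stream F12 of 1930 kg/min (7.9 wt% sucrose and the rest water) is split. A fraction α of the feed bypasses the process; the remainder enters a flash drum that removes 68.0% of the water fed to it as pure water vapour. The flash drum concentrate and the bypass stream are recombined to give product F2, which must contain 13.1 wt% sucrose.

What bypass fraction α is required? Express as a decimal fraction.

0.366

All 1930×0.079 = 152.47 kg/min of sucrose reaches F2, so F2 = 152.47/0.131 = 1163.9 kg/min and vapour = 766.11 kg/min.
The evaporator receives (1−α)·1930 of feed at 0.921 water and removes 0.680 of that water:
0.680×0.921×(1−α)×1930 = 766.11
(1−α) = 766.11/1208.7 = 0.6338;  α = 0.3662.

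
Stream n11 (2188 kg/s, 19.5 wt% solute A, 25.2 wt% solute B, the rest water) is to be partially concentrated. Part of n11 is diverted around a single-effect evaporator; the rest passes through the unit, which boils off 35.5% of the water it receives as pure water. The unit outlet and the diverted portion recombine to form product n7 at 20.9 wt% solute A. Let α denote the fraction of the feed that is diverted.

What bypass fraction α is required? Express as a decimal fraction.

0.659

All 2188×0.195 = 426.66 kg/s of solute A reaches n7, so n7 = 426.66/0.209 = 2041.4 kg/s and vapour = 146.56 kg/s.
The evaporator receives (1−α)·2188 of feed at 0.553 water and removes 0.355 of that water:
0.355×0.553×(1−α)×2188 = 146.56
(1−α) = 146.56/429.54 = 0.3412;  α = 0.6588.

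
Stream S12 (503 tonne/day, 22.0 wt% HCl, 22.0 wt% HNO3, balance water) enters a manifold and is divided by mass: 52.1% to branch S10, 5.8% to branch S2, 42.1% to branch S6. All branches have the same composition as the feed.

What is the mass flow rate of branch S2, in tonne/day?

29.17 tonne/day

Branch S2 flow = 0.058×503 = 29.174 tonne/day.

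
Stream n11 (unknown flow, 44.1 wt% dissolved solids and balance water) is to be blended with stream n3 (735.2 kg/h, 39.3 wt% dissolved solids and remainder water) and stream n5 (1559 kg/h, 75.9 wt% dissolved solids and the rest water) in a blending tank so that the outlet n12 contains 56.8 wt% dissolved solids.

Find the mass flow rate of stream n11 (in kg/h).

1332 kg/h

Let n11 be the unknown flow. Total out = 2294.2 + n11.
dissolved solids balance: 1472.2 + 0.441·n11 = 0.568·(2294.2 + n11)
(0.441 − 0.568)·n11 = 0.568×2294.2 − 1472.2 = -169.11
n11 = -169.11 / -0.127 = 1331.6 kg/h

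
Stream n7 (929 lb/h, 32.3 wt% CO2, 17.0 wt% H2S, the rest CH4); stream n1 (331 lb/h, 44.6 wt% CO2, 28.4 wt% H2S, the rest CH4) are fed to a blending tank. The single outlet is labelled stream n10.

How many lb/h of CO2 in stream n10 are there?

447.7 lb/h

CO2 out = CO2 in = 929×0.323 + 331×0.446 = 447.69 lb/h.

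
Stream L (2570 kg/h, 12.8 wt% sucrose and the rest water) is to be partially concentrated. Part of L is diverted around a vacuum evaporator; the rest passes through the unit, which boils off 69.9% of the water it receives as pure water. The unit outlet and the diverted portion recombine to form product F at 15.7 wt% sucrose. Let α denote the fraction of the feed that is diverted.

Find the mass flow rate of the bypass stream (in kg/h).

All 2570×0.128 = 328.96 kg/h of sucrose reaches F, so F = 328.96/0.157 = 2095.3 kg/h and vapour = 474.71 kg/h.
The evaporator receives (1−α)·2570 of feed at 0.872 water and removes 0.699 of that water:
0.699×0.872×(1−α)×2570 = 474.71
(1−α) = 474.71/1566.5 = 0.3030;  α = 0.6970.
Bypass flow = 0.6970×2570 = 1791.2 kg/h.

1791 kg/h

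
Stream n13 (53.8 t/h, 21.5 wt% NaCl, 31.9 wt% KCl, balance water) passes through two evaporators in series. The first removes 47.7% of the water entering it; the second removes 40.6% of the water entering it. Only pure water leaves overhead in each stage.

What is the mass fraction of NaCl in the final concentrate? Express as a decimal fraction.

water in feed = 53.8×0.466 = 25.071 t/h.
After stage 1: water left = (1−0.477)×25.071 = 13.112; stream total = 41.841 t/h.
After stage 2: water left = (1−0.406)×13.112 = 7.7885; final concentrate = 36.518 t/h.
NaCl fraction = 11.567/36.518 = 0.317.

0.317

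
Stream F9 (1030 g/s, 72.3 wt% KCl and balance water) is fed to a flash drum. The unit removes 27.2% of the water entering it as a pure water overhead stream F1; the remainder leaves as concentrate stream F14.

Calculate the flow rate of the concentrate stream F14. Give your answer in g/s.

water entering = 1030×0.277 = 285.31 g/s; overhead removed = 0.272×285.31 = 77.604 g/s.
Concentrate = 1030 − 77.604 = 952.4 g/s.

952.4 g/s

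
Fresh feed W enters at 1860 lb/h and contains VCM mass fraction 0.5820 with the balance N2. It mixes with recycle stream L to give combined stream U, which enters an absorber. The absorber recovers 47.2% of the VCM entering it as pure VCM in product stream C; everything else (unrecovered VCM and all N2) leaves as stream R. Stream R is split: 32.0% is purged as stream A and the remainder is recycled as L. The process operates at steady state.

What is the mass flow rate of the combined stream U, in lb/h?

N2 enters only via W and leaves only via the purge: 1860×0.418 = 0.320×(N2 in R), and the absorber passes all N2, so N2 in U = N2 in R = 2429.6 lb/h.
VCM in U: m_A = 1860×0.582 + (1−0.320)·(1−0.472)·m_A, so m_A = 1082.5/0.6410 = 1688.9 lb/h.
U = 1688.9 + 2429.6 = 4118.5 lb/h.

4119 lb/h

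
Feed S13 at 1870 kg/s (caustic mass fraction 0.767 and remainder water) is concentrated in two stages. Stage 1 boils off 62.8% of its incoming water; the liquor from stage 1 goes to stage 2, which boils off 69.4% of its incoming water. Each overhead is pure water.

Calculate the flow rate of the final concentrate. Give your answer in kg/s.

1484 kg/s

water in feed = 1870×0.233 = 435.71 kg/s.
After stage 1: water left = (1−0.628)×435.71 = 162.08; stream total = 1596.4 kg/s.
After stage 2: water left = (1−0.694)×162.08 = 49.598; final concentrate = 1483.9 kg/s.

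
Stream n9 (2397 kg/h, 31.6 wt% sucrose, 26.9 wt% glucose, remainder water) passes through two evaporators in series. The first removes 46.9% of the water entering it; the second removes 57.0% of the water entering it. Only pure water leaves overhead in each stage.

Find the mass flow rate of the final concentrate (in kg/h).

1629 kg/h

water in feed = 2397×0.415 = 994.75 kg/h.
After stage 1: water left = (1−0.469)×994.75 = 528.21; stream total = 1930.5 kg/h.
After stage 2: water left = (1−0.570)×528.21 = 227.13; final concentrate = 1629.4 kg/h.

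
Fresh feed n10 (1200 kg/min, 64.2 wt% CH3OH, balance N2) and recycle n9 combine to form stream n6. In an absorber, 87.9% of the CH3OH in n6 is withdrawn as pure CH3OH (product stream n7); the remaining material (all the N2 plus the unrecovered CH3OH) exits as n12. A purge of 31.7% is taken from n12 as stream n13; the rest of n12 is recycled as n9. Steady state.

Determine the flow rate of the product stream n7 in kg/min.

CH3OH in n6: m_A = 1200×0.642 + (1−0.317)·(1−0.879)·m_A, so m_A = 770.4/0.9174 = 839.8 kg/min.
Product n7 = 0.879×839.8 = 738.19 kg/min.

738.2 kg/min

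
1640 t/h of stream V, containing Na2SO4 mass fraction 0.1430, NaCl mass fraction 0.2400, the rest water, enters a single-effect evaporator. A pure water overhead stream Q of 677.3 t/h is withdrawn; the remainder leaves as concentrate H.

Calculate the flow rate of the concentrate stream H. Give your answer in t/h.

Concentrate = 1640 − 677.3 = 962.7 t/h.

962.7 t/h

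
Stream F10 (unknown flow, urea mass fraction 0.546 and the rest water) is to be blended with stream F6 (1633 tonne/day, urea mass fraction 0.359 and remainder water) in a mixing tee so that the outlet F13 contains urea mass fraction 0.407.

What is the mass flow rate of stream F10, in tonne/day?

Let F10 be the unknown flow. Total out = 1633 + F10.
urea balance: 586.25 + 0.546·F10 = 0.407·(1633 + F10)
(0.546 − 0.407)·F10 = 0.407×1633 − 586.25 = 78.384
F10 = 78.384 / 0.139 = 563.91 tonne/day

563.9 tonne/day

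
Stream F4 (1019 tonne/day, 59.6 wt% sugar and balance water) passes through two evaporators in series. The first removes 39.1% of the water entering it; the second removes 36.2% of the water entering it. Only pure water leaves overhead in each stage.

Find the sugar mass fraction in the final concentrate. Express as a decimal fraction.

0.792

water in feed = 1019×0.404 = 411.68 tonne/day.
After stage 1: water left = (1−0.391)×411.68 = 250.71; stream total = 858.03 tonne/day.
After stage 2: water left = (1−0.362)×250.71 = 159.95; final concentrate = 767.28 tonne/day.
sugar fraction = 607.32/767.28 = 0.792.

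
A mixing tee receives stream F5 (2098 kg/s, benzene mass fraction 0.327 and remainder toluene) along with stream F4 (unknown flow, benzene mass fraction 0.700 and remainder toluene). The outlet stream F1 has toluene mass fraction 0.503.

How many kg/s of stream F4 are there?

Let F4 be the unknown flow. Total out = 2098 + F4.
toluene balance: 1412 + 0.300·F4 = 0.503·(2098 + F4)
(0.300 − 0.503)·F4 = 0.503×2098 − 1412 = -356.66
F4 = -356.66 / -0.203 = 1756.9 kg/s

1757 kg/s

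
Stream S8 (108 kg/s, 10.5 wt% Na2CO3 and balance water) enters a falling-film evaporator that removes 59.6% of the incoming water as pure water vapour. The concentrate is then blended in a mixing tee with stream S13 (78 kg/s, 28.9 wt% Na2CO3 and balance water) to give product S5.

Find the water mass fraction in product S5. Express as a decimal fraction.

0.736

Vapour removed = 0.596×0.895×108 = 57.609 kg/s; concentrate = 50.391 kg/s.
water reaching the mixer = 39.051 (from concentrate) + 78×0.711 = 94.509 kg/s.
Product flow = 50.391 + 78 = 128.39 kg/s; water fraction = 0.736.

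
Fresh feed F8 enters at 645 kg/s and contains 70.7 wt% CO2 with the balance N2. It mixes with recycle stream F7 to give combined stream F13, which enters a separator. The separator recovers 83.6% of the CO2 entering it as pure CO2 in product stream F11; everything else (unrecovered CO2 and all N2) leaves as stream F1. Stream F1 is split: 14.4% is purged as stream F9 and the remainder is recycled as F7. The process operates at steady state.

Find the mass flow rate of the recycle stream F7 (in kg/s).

1198 kg/s

N2 enters only via F8 and leaves only via the purge: 645×0.293 = 0.144×(N2 in F1), and the separator passes all N2, so N2 in F13 = N2 in F1 = 1312.4 kg/s.
CO2 in F13: m_A = 645×0.707 + (1−0.144)·(1−0.836)·m_A, so m_A = 456.01/0.8596 = 530.49 kg/s.
F1 = (1−0.836)×530.49 + 1312.4 = 1399.4 kg/s.
Recycle F7 = (1−0.144)×1399.4 = 1197.9 kg/s.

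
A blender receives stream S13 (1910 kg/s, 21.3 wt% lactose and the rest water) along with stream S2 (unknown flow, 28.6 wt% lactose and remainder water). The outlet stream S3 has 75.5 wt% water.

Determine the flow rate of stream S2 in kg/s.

Let S2 be the unknown flow. Total out = 1910 + S2.
water balance: 1503.2 + 0.714·S2 = 0.755·(1910 + S2)
(0.714 − 0.755)·S2 = 0.755×1910 − 1503.2 = -61.12
S2 = -61.12 / -0.041 = 1490.7 kg/s

1491 kg/s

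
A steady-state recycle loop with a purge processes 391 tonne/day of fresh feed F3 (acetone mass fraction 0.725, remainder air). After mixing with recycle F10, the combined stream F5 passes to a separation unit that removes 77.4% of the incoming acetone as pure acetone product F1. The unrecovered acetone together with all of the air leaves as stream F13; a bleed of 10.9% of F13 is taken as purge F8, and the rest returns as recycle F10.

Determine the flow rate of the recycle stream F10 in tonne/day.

950.4 tonne/day

air enters only via F3 and leaves only via the purge: 391×0.275 = 0.109×(air in F13), and the separation unit passes all air, so air in F5 = air in F13 = 986.47 tonne/day.
acetone in F5: m_A = 391×0.725 + (1−0.109)·(1−0.774)·m_A, so m_A = 283.47/0.7986 = 354.95 tonne/day.
F13 = (1−0.774)×354.95 + 986.47 = 1066.7 tonne/day.
Recycle F10 = (1−0.109)×1066.7 = 950.42 tonne/day.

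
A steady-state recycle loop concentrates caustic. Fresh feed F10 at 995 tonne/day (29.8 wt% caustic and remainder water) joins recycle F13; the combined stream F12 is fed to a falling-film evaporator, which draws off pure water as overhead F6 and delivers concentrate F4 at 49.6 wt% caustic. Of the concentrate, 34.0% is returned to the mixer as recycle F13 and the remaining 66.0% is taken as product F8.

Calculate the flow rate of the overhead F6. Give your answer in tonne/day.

Overall caustic balance (none leaves overhead): caustic in fresh feed = caustic in product, i.e. 995×0.298 = (1−0.340)·F4·0.496.
F4 = 296.51/(0.496×0.660) = 905.76 tonne/day.
Recycle F13 = 0.340×905.76 = 307.96 tonne/day.
Combined feed F12 = 995 + 307.96 = 1303 tonne/day.
Overhead F6 = F12 − F4 = 1303 − 905.76 = 397.2 tonne/day.

397.2 tonne/day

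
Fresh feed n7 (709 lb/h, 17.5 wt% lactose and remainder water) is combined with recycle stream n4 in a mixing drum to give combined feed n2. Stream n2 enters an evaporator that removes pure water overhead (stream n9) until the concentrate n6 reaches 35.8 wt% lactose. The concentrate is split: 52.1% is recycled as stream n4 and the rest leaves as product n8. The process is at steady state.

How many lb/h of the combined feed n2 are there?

Overall lactose balance (none leaves overhead): lactose in fresh feed = lactose in product, i.e. 709×0.175 = (1−0.521)·n6·0.358.
n6 = 124.07/(0.358×0.479) = 723.55 lb/h.
Recycle n4 = 0.521×723.55 = 376.97 lb/h.
Combined feed n2 = 709 + 376.97 = 1086 lb/h.

1086 lb/h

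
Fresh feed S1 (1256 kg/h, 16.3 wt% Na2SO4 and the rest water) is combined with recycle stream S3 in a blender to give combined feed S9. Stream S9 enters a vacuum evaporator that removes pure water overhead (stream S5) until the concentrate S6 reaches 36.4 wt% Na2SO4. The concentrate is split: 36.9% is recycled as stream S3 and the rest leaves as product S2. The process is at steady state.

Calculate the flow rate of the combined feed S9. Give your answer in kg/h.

Overall Na2SO4 balance (none leaves overhead): Na2SO4 in fresh feed = Na2SO4 in product, i.e. 1256×0.163 = (1−0.369)·S6·0.364.
S6 = 204.73/(0.364×0.631) = 891.35 kg/h.
Recycle S3 = 0.369×891.35 = 328.91 kg/h.
Combined feed S9 = 1256 + 328.91 = 1584.9 kg/h.

1585 kg/h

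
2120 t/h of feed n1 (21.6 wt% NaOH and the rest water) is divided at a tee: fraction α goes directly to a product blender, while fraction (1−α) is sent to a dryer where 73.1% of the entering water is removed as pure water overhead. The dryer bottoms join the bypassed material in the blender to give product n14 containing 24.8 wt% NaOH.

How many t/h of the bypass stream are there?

1643 t/h

All 2120×0.216 = 457.92 t/h of NaOH reaches n14, so n14 = 457.92/0.248 = 1846.5 t/h and vapour = 273.55 t/h.
The evaporator receives (1−α)·2120 of feed at 0.784 water and removes 0.731 of that water:
0.731×0.784×(1−α)×2120 = 273.55
(1−α) = 273.55/1215 = 0.2251;  α = 0.7749.
Bypass flow = 0.7749×2120 = 1642.7 t/h.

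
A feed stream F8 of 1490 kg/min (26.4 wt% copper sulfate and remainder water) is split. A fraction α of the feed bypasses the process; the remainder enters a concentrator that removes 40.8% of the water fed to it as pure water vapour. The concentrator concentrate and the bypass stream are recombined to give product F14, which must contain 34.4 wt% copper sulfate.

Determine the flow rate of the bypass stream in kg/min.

All 1490×0.264 = 393.36 kg/min of copper sulfate reaches F14, so F14 = 393.36/0.344 = 1143.5 kg/min and vapour = 346.51 kg/min.
The evaporator receives (1−α)·1490 of feed at 0.736 water and removes 0.408 of that water:
0.408×0.736×(1−α)×1490 = 346.51
(1−α) = 346.51/447.43 = 0.7745;  α = 0.2255.
Bypass flow = 0.2255×1490 = 336.07 kg/min.

336.1 kg/min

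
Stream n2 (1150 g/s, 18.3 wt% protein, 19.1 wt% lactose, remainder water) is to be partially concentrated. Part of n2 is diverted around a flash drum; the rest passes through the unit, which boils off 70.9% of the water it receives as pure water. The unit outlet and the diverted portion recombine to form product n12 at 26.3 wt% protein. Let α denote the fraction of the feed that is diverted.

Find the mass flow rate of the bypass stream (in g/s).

361.8 g/s

All 1150×0.183 = 210.45 g/s of protein reaches n12, so n12 = 210.45/0.263 = 800.19 g/s and vapour = 349.81 g/s.
The evaporator receives (1−α)·1150 of feed at 0.626 water and removes 0.709 of that water:
0.709×0.626×(1−α)×1150 = 349.81
(1−α) = 349.81/510.41 = 0.6854;  α = 0.3146.
Bypass flow = 0.3146×1150 = 361.85 g/s.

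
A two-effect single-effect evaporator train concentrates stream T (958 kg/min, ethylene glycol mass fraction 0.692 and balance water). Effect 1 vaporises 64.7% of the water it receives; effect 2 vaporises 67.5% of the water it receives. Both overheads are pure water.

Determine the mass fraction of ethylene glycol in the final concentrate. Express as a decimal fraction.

water in feed = 958×0.308 = 295.06 kg/min.
After stage 1: water left = (1−0.647)×295.06 = 104.16; stream total = 767.09 kg/min.
After stage 2: water left = (1−0.675)×104.16 = 33.851; final concentrate = 696.79 kg/min.
ethylene glycol fraction = 662.94/696.79 = 0.951.

0.951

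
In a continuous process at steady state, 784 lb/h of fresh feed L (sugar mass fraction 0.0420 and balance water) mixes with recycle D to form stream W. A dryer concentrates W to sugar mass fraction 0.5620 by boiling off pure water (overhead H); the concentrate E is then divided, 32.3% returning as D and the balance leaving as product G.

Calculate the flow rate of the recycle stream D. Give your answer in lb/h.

27.95 lb/h

Overall sugar balance (none leaves overhead): sugar in fresh feed = sugar in product, i.e. 784×0.042 = (1−0.323)·E·0.562.
E = 32.928/(0.562×0.677) = 86.545 lb/h.
Recycle D = 0.323×86.545 = 27.954 lb/h.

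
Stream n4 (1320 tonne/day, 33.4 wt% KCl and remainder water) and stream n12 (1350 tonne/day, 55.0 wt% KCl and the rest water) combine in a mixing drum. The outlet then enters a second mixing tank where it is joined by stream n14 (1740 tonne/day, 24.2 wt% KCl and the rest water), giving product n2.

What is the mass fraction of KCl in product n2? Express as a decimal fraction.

Overall, product flow = 4410 tonne/day.
KCl in = 1320×0.334 + 1350×0.550 + 1740×0.242 = 1604.5 tonne/day.
KCl fraction in n2 = 0.364.

0.364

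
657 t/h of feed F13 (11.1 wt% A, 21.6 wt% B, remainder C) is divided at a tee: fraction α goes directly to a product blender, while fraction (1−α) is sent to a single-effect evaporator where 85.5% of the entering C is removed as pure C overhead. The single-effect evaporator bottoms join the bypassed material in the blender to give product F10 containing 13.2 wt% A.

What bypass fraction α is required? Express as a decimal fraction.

0.724

All 657×0.111 = 72.927 t/h of A reaches F10, so F10 = 72.927/0.132 = 552.48 t/h and vapour = 104.52 t/h.
The evaporator receives (1−α)·657 of feed at 0.673 C and removes 0.855 of that C:
0.855×0.673×(1−α)×657 = 104.52
(1−α) = 104.52/378.05 = 0.2765;  α = 0.7235.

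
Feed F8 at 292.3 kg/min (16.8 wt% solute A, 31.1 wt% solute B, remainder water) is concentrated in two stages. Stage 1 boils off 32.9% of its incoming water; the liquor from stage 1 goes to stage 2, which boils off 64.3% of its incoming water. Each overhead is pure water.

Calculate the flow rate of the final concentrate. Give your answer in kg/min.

water in feed = 292.3×0.521 = 152.29 kg/min.
After stage 1: water left = (1−0.329)×152.29 = 102.19; stream total = 242.2 kg/min.
After stage 2: water left = (1−0.643)×102.19 = 36.48; final concentrate = 176.49 kg/min.

176.5 kg/min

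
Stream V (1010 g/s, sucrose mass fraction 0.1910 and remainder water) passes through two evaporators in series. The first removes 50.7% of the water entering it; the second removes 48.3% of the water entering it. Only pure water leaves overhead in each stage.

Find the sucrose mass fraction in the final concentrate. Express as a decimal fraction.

water in feed = 1010×0.809 = 817.09 g/s.
After stage 1: water left = (1−0.507)×817.09 = 402.83; stream total = 595.74 g/s.
After stage 2: water left = (1−0.483)×402.83 = 208.26; final concentrate = 401.17 g/s.
sucrose fraction = 192.91/401.17 = 0.4809.

0.4809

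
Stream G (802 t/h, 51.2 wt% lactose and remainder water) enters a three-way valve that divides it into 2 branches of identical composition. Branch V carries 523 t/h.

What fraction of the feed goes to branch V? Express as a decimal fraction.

0.652

Fraction to V = 523/802 = 0.6521.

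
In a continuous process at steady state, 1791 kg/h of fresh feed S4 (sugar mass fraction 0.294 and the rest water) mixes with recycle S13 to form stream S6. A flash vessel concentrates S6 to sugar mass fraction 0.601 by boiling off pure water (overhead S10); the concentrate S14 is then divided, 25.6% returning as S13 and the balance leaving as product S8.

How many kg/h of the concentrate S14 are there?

1178 kg/h

Overall sugar balance (none leaves overhead): sugar in fresh feed = sugar in product, i.e. 1791×0.294 = (1−0.256)·S14·0.601.
S14 = 526.55/(0.601×0.744) = 1177.6 kg/h.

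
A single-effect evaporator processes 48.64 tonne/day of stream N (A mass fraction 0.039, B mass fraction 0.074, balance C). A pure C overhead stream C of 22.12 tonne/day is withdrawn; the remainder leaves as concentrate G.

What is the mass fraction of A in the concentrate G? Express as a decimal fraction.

0.072

A is not removed: 48.64×0.039 = 1.897 tonne/day of A enters G.
Concentrate = 48.64 − 22.12 = 26.52 tonne/day.
Mass fraction = 1.897/26.52 = 0.072.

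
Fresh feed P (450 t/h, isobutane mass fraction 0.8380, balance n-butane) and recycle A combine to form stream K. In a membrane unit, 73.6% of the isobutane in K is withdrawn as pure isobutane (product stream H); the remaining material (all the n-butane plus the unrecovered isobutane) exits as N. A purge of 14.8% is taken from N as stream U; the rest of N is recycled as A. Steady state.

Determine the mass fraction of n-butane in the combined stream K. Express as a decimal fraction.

0.5031

n-butane enters only via P and leaves only via the purge: 450×0.162 = 0.148×(n-butane in N), and the membrane unit passes all n-butane, so n-butane in K = n-butane in N = 492.57 t/h.
isobutane in K: m_A = 450×0.838 + (1−0.148)·(1−0.736)·m_A, so m_A = 377.1/0.7751 = 486.54 t/h.
K = 486.54 + 492.57 = 979.1 t/h.
n-butane fraction in K = 492.57/979.1 = 0.5031.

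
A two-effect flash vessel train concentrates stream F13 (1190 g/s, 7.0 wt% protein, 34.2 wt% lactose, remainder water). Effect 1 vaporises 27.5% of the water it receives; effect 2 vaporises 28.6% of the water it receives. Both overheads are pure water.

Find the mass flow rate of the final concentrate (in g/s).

water in feed = 1190×0.588 = 699.72 g/s.
After stage 1: water left = (1−0.275)×699.72 = 507.3; stream total = 997.58 g/s.
After stage 2: water left = (1−0.286)×507.3 = 362.21; final concentrate = 852.49 g/s.

852.5 g/s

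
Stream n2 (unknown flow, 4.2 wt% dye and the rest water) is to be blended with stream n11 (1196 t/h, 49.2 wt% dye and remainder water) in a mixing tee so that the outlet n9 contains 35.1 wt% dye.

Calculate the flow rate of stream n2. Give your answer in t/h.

Let n2 be the unknown flow. Total out = 1196 + n2.
dye balance: 588.43 + 0.042·n2 = 0.351·(1196 + n2)
(0.042 − 0.351)·n2 = 0.351×1196 − 588.43 = -168.64
n2 = -168.64 / -0.309 = 545.75 t/h

545.7 t/h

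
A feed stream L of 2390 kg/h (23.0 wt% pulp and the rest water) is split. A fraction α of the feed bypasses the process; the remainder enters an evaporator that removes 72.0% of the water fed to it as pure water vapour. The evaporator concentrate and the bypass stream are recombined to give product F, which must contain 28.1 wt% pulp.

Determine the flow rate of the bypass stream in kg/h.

1608 kg/h

All 2390×0.230 = 549.7 kg/h of pulp reaches F, so F = 549.7/0.281 = 1956.2 kg/h and vapour = 433.77 kg/h.
The evaporator receives (1−α)·2390 of feed at 0.770 water and removes 0.720 of that water:
0.720×0.770×(1−α)×2390 = 433.77
(1−α) = 433.77/1325 = 0.3274;  α = 0.6726.
Bypass flow = 0.6726×2390 = 1607.6 kg/h.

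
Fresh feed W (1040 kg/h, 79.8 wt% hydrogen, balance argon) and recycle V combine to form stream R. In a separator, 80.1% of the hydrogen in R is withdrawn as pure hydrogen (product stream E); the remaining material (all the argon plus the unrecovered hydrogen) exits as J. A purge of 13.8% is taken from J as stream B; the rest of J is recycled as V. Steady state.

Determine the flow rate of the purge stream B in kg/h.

argon enters only via W and leaves only via the purge: 1040×0.202 = 0.138×(argon in J), and the separator passes all argon, so argon in R = argon in J = 1522.3 kg/h.
hydrogen in R: m_A = 1040×0.798 + (1−0.138)·(1−0.801)·m_A, so m_A = 829.92/0.8285 = 1001.8 kg/h.
J = (1−0.801)×1001.8 + 1522.3 = 1721.7 kg/h.
Purge B = 0.138×1721.7 = 237.59 kg/h.

237.6 kg/h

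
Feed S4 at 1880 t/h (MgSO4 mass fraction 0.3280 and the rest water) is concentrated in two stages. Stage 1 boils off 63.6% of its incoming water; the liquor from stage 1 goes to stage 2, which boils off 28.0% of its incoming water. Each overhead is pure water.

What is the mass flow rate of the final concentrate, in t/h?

947.7 t/h

water in feed = 1880×0.672 = 1263.4 t/h.
After stage 1: water left = (1−0.636)×1263.4 = 459.86; stream total = 1076.5 t/h.
After stage 2: water left = (1−0.280)×459.86 = 331.1; final concentrate = 947.74 t/h.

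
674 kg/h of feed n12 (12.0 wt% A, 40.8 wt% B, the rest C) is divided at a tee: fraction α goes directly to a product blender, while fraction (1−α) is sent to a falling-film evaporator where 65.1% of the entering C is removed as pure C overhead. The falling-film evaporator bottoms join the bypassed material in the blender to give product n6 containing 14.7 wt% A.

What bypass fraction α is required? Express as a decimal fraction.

All 674×0.120 = 80.88 kg/h of A reaches n6, so n6 = 80.88/0.147 = 550.2 kg/h and vapour = 123.8 kg/h.
The evaporator receives (1−α)·674 of feed at 0.472 C and removes 0.651 of that C:
0.651×0.472×(1−α)×674 = 123.8
(1−α) = 123.8/207.1 = 0.5978;  α = 0.4022.

0.402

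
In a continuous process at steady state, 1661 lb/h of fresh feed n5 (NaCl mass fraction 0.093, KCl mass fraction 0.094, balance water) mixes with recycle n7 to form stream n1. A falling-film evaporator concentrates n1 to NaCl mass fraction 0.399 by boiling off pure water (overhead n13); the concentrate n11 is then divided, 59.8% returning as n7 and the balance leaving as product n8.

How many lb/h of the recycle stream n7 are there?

575.9 lb/h

Overall NaCl balance (none leaves overhead): NaCl in fresh feed = NaCl in product, i.e. 1661×0.093 = (1−0.598)·n11·0.399.
n11 = 154.47/(0.399×0.402) = 963.06 lb/h.
Recycle n7 = 0.598×963.06 = 575.91 lb/h.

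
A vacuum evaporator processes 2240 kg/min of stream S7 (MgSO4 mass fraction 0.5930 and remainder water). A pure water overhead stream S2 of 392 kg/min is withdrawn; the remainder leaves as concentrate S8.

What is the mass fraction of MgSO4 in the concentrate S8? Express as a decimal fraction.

0.7188

MgSO4 is not removed: 2240×0.593 = 1328.3 kg/min of MgSO4 enters S8.
Concentrate = 2240 − 392 = 1848 kg/min.
Mass fraction = 1328.3/1848 = 0.7188.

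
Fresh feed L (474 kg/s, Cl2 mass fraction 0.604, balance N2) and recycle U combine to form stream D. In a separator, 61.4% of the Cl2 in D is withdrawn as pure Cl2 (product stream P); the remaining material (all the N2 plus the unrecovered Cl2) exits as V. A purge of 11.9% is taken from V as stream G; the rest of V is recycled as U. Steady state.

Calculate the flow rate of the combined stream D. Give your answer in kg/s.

N2 enters only via L and leaves only via the purge: 474×0.396 = 0.119×(N2 in V), and the separator passes all N2, so N2 in D = N2 in V = 1577.3 kg/s.
Cl2 in D: m_A = 474×0.604 + (1−0.119)·(1−0.614)·m_A, so m_A = 286.3/0.6599 = 433.83 kg/s.
D = 433.83 + 1577.3 = 2011.2 kg/s.

2011 kg/s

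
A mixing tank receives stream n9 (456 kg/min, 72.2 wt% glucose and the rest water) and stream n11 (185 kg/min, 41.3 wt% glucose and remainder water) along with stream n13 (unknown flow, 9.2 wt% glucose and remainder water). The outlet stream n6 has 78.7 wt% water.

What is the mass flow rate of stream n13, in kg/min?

2224 kg/min

Let n13 be the unknown flow. Total out = 641 + n13.
water balance: 235.36 + 0.908·n13 = 0.787·(641 + n13)
(0.908 − 0.787)·n13 = 0.787×641 − 235.36 = 269.1
n13 = 269.1 / 0.121 = 2224 kg/min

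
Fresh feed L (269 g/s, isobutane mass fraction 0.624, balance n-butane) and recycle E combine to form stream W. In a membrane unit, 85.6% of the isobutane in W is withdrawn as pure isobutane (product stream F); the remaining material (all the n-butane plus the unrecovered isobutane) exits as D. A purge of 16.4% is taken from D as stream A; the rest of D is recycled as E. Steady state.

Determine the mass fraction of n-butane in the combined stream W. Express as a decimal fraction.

0.764

n-butane enters only via L and leaves only via the purge: 269×0.376 = 0.164×(n-butane in D), and the membrane unit passes all n-butane, so n-butane in W = n-butane in D = 616.73 g/s.
isobutane in W: m_A = 269×0.624 + (1−0.164)·(1−0.856)·m_A, so m_A = 167.86/0.8796 = 190.83 g/s.
W = 190.83 + 616.73 = 807.56 g/s.
n-butane fraction in W = 616.73/807.56 = 0.764.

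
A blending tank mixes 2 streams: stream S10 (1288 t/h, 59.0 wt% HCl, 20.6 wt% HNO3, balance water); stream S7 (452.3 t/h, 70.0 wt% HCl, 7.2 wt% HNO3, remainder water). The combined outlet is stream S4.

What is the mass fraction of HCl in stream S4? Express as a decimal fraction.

Total flow out = 1288 + 452.3 = 1740.3 t/h.
HCl in = 1288×0.590 + 452.3×0.700 = 1076.5 t/h.
HCl mass fraction in S4 = 1076.5/1740.3 = 0.619.

0.619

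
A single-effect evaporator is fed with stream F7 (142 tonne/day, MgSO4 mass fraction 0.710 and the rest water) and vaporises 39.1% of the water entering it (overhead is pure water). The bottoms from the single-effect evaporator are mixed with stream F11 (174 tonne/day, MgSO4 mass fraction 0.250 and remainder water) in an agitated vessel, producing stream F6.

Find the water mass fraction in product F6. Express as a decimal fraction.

0.519

Vapour removed = 0.391×0.290×142 = 16.101 tonne/day; concentrate = 125.9 tonne/day.
water reaching the mixer = 25.079 (from concentrate) + 174×0.750 = 155.58 tonne/day.
Product flow = 125.9 + 174 = 299.9 tonne/day; water fraction = 0.519.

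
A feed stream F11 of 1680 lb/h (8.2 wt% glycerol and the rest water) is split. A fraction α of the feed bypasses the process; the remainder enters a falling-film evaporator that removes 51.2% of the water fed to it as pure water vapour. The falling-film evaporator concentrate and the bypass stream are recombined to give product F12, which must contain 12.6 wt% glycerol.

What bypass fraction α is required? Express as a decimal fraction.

All 1680×0.082 = 137.76 lb/h of glycerol reaches F12, so F12 = 137.76/0.126 = 1093.3 lb/h and vapour = 586.67 lb/h.
The evaporator receives (1−α)·1680 of feed at 0.918 water and removes 0.512 of that water:
0.512×0.918×(1−α)×1680 = 586.67
(1−α) = 586.67/789.63 = 0.7430;  α = 0.2570.

0.257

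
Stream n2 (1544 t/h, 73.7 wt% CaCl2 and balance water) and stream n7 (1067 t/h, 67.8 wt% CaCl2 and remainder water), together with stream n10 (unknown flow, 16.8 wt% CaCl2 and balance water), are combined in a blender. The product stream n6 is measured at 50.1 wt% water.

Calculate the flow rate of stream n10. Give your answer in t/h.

Let n10 be the unknown flow. Total out = 2611 + n10.
water balance: 749.65 + 0.832·n10 = 0.501·(2611 + n10)
(0.832 − 0.501)·n10 = 0.501×2611 − 749.65 = 558.47
n10 = 558.47 / 0.331 = 1687.2 t/h

1687 t/h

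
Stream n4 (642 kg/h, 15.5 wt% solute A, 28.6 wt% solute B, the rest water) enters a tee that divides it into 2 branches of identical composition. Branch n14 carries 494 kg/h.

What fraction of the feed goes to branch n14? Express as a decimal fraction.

Fraction to n14 = 494/642 = 0.7695.

0.769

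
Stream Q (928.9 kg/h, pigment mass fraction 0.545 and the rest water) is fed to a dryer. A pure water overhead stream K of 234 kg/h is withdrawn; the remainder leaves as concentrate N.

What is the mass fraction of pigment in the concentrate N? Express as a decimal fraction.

pigment is not removed: 928.9×0.545 = 506.25 kg/h of pigment enters N.
Concentrate = 928.9 − 234 = 694.9 kg/h.
Mass fraction = 506.25/694.9 = 0.729.

0.729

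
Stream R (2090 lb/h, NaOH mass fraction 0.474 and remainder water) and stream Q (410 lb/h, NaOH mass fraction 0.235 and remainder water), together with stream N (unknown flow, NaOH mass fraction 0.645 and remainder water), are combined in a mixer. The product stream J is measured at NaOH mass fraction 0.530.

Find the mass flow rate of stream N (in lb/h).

Let N be the unknown flow. Total out = 2500 + N.
NaOH balance: 1087 + 0.645·N = 0.530·(2500 + N)
(0.645 − 0.530)·N = 0.530×2500 − 1087 = 237.99
N = 237.99 / 0.115 = 2069.5 lb/h

2069 lb/h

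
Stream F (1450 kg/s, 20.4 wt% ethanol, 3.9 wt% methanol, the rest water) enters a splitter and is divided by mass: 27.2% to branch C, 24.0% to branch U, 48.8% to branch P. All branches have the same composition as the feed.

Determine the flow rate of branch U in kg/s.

348 kg/s

Branch U flow = 0.240×1450 = 348 kg/s.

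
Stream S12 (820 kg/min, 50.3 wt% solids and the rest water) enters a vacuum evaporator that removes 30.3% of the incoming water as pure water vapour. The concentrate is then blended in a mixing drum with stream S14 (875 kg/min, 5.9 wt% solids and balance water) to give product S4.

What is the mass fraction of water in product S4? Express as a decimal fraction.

Vapour removed = 0.303×0.497×820 = 123.48 kg/min; concentrate = 696.52 kg/min.
water reaching the mixer = 284.06 (from concentrate) + 875×0.941 = 1107.4 kg/min.
Product flow = 696.52 + 875 = 1571.5 kg/min; water fraction = 0.705.

0.705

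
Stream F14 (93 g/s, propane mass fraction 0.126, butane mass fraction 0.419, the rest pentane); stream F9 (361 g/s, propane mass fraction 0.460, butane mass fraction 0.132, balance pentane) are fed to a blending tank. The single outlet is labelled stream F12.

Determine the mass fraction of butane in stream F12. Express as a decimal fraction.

Total flow out = 93 + 361 = 454 g/s.
butane in = 93×0.419 + 361×0.132 = 86.619 g/s.
butane mass fraction in F12 = 86.619/454 = 0.191.

0.191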